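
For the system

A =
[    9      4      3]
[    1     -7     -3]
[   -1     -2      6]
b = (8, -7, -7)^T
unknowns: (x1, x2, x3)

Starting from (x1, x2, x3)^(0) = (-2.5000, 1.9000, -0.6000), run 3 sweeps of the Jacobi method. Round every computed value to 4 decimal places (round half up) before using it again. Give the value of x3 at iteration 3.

Iteration 1:
  x1 = (8 - (4)·1.9000 - (3)·-0.6000) / (9) = 0.2444
  x2 = (-7 - (1)·-2.5000 - (-3)·-0.6000) / (-7) = 0.9000
  x3 = (-7 - (-1)·-2.5000 - (-2)·1.9000) / (6) = -0.9500
Iteration 2:
  x1 = (8 - (4)·0.9000 - (3)·-0.9500) / (9) = 0.8056
  x2 = (-7 - (1)·0.2444 - (-3)·-0.9500) / (-7) = 1.4421
  x3 = (-7 - (-1)·0.2444 - (-2)·0.9000) / (6) = -0.8259
Iteration 3:
  x1 = (8 - (4)·1.4421 - (3)·-0.8259) / (9) = 0.5233
  x2 = (-7 - (1)·0.8056 - (-3)·-0.8259) / (-7) = 1.4690
  x3 = (-7 - (-1)·0.8056 - (-2)·1.4421) / (6) = -0.5517

-0.5517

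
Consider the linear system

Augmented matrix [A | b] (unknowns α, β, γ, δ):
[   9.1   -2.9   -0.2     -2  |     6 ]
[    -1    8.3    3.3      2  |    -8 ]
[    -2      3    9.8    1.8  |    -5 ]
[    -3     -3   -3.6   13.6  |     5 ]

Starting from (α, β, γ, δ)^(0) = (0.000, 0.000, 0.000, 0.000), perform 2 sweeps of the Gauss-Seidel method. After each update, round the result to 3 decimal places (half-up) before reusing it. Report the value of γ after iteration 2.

Iteration 1:
  α = (6 - (-2.9)·0.000 - (-0.2)·0.000 - (-2)·0.000) / (9.1) = 0.659
  β = (-8 - (-1)·0.659 - (3.3)·0.000 - (2)·0.000) / (8.3) = -0.884
  γ = (-5 - (-2)·0.659 - (3)·-0.884 - (1.8)·0.000) / (9.8) = -0.105
  δ = (5 - (-3)·0.659 - (-3)·-0.884 - (-3.6)·-0.105) / (13.6) = 0.290
Iteration 2:
  α = (6 - (-2.9)·-0.884 - (-0.2)·-0.105 - (-2)·0.290) / (9.1) = 0.439
  β = (-8 - (-1)·0.439 - (3.3)·-0.105 - (2)·0.290) / (8.3) = -0.939
  γ = (-5 - (-2)·0.439 - (3)·-0.939 - (1.8)·0.290) / (9.8) = -0.186
  δ = (5 - (-3)·0.439 - (-3)·-0.939 - (-3.6)·-0.186) / (13.6) = 0.208

-0.186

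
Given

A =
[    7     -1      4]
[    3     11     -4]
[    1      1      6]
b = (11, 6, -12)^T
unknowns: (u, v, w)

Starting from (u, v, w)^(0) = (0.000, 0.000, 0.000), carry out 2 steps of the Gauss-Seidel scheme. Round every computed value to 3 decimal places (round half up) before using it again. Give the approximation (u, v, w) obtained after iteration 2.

(2.892, -1.073, -2.303)

Iteration 1:
  u = (11 - (-1)·0.000 - (4)·0.000) / (7) = 1.571
  v = (6 - (3)·1.571 - (-4)·0.000) / (11) = 0.117
  w = (-12 - (1)·1.571 - (1)·0.117) / (6) = -2.281
Iteration 2:
  u = (11 - (-1)·0.117 - (4)·-2.281) / (7) = 2.892
  v = (6 - (3)·2.892 - (-4)·-2.281) / (11) = -1.073
  w = (-12 - (1)·2.892 - (1)·-1.073) / (6) = -2.303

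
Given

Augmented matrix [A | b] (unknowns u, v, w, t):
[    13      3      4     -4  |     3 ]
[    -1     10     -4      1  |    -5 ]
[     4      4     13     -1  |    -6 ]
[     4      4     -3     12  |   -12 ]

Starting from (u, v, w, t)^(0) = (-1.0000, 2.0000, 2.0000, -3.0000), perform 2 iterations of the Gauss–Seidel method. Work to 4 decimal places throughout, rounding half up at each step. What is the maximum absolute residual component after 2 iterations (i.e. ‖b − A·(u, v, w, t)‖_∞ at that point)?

2.0199

Iteration 1:
  u = (3 - (3)·2.0000 - (4)·2.0000 - (-4)·-3.0000) / (13) = -1.7692
  v = (-5 - (-1)·-1.7692 - (-4)·2.0000 - (1)·-3.0000) / (10) = 0.4231
  w = (-6 - (4)·-1.7692 - (4)·0.4231 - (-1)·-3.0000) / (13) = -0.2781
  t = (-12 - (4)·-1.7692 - (4)·0.4231 - (-3)·-0.2781) / (12) = -0.6208
Iteration 2:
  u = (3 - (3)·0.4231 - (4)·-0.2781 - (-4)·-0.6208) / (13) = 0.0277
  v = (-5 - (-1)·0.0277 - (-4)·-0.2781 - (1)·-0.6208) / (10) = -0.5464
  w = (-6 - (4)·0.0277 - (4)·-0.5464 - (-1)·-0.6208) / (13) = -0.3497
  t = (-12 - (4)·0.0277 - (4)·-0.5464 - (-3)·-0.3497) / (12) = -0.9145
Residual b − A·x = (2.0199, 0.0074, -0.2936, -0.0003); ∞-norm = 2.0199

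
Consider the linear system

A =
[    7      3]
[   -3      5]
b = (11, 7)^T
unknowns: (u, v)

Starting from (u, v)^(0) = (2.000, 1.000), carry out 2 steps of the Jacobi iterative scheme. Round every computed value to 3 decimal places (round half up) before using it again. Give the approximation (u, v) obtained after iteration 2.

Iteration 1:
  u = (11 - (3)·1.000) / (7) = 1.143
  v = (7 - (-3)·2.000) / (5) = 2.600
Iteration 2:
  u = (11 - (3)·2.600) / (7) = 0.457
  v = (7 - (-3)·1.143) / (5) = 2.086

(0.457, 2.086)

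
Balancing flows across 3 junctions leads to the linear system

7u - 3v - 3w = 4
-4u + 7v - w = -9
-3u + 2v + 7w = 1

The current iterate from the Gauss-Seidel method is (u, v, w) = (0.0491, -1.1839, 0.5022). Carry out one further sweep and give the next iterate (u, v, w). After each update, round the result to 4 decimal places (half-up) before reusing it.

(0.2793, -1.0544, 0.5638)

One sweep:
  u = (4 - (-3)·-1.1839 - (-3)·0.5022) / (7) = 0.2793
  v = (-9 - (-4)·0.2793 - (-1)·0.5022) / (7) = -1.0544
  w = (1 - (-3)·0.2793 - (2)·-1.0544) / (7) = 0.5638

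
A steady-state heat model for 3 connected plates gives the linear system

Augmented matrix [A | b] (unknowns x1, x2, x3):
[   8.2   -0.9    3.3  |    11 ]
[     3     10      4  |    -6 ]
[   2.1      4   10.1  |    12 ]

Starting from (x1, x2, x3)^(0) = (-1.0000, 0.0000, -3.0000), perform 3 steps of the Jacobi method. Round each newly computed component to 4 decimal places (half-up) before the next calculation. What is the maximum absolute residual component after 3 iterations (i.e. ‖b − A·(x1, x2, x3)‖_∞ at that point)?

Iteration 1:
  x1 = (11 - (-0.9)·0.0000 - (3.3)·-3.0000) / (8.2) = 2.5488
  x2 = (-6 - (3)·-1.0000 - (4)·-3.0000) / (10) = 0.9000
  x3 = (12 - (2.1)·-1.0000 - (4)·0.0000) / (10.1) = 1.3960
Iteration 2:
  x1 = (11 - (-0.9)·0.9000 - (3.3)·1.3960) / (8.2) = 0.8784
  x2 = (-6 - (3)·2.5488 - (4)·1.3960) / (10) = -1.9230
  x3 = (12 - (2.1)·2.5488 - (4)·0.9000) / (10.1) = 0.3017
Iteration 3:
  x1 = (11 - (-0.9)·-1.9230 - (3.3)·0.3017) / (8.2) = 1.0090
  x2 = (-6 - (3)·0.8784 - (4)·0.3017) / (10) = -0.9842
  x3 = (12 - (2.1)·0.8784 - (4)·-1.9230) / (10.1) = 1.7671
Residual b − A·x = (-3.9910, -6.2534, -4.0298); ∞-norm = 6.2534

6.2534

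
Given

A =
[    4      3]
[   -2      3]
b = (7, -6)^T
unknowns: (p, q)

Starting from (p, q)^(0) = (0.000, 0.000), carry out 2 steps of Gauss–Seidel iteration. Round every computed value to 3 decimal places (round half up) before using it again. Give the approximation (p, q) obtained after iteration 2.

(2.375, -0.417)

Iteration 1:
  p = (7 - (3)·0.000) / (4) = 1.750
  q = (-6 - (-2)·1.750) / (3) = -0.833
Iteration 2:
  p = (7 - (3)·-0.833) / (4) = 2.375
  q = (-6 - (-2)·2.375) / (3) = -0.417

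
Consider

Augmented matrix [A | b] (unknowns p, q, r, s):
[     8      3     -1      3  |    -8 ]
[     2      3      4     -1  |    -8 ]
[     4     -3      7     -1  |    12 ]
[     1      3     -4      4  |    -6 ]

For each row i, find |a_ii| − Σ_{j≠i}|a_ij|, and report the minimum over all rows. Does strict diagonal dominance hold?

-4

row 1: |8| − (3+1+3) = 1
row 2: |3| − (2+4+1) = -4
row 3: |7| − (4+3+1) = -1
row 4: |4| − (1+3+4) = -4
minimum over rows = -4 → not strictly diagonally dominant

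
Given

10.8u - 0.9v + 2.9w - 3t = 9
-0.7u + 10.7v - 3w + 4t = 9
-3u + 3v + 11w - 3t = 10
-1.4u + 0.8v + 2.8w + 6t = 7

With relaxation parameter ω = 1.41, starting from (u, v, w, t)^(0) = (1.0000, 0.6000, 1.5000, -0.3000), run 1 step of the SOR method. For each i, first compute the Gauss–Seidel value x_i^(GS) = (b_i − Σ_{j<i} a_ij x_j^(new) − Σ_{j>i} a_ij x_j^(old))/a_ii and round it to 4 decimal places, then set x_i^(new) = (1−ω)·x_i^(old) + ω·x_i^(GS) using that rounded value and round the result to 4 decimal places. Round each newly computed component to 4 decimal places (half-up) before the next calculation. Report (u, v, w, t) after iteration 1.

(0.1501, 1.7050, -0.0465, 1.5275)

Iteration 1:
  u: GS value = (9 - (-0.9)·0.6000 - (2.9)·1.5000 - (-3)·-0.3000) / (10.8) = 0.3972;  u ← (1−ω)·1.0000 + ω·0.3972 = 0.1501
  v: GS value = (9 - (-0.7)·0.1501 - (-3)·1.5000 - (4)·-0.3000) / (10.7) = 1.3837;  v ← (1−ω)·0.6000 + ω·1.3837 = 1.7050
  w: GS value = (10 - (-3)·0.1501 - (3)·1.7050 - (-3)·-0.3000) / (11) = 0.4032;  w ← (1−ω)·1.5000 + ω·0.4032 = -0.0465
  t: GS value = (7 - (-1.4)·0.1501 - (0.8)·1.7050 - (2.8)·-0.0465) / (6) = 0.9961;  t ← (1−ω)·-0.3000 + ω·0.9961 = 1.5275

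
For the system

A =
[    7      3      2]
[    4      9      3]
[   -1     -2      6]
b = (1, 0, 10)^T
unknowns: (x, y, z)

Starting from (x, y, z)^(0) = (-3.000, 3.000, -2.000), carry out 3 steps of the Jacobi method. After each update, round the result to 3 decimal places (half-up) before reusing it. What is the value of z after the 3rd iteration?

1.288

Iteration 1:
  x = (1 - (3)·3.000 - (2)·-2.000) / (7) = -0.571
  y = (0 - (4)·-3.000 - (3)·-2.000) / (9) = 2.000
  z = (10 - (-1)·-3.000 - (-2)·3.000) / (6) = 2.167
Iteration 2:
  x = (1 - (3)·2.000 - (2)·2.167) / (7) = -1.333
  y = (0 - (4)·-0.571 - (3)·2.167) / (9) = -0.469
  z = (10 - (-1)·-0.571 - (-2)·2.000) / (6) = 2.238
Iteration 3:
  x = (1 - (3)·-0.469 - (2)·2.238) / (7) = -0.296
  y = (0 - (4)·-1.333 - (3)·2.238) / (9) = -0.154
  z = (10 - (-1)·-1.333 - (-2)·-0.469) / (6) = 1.288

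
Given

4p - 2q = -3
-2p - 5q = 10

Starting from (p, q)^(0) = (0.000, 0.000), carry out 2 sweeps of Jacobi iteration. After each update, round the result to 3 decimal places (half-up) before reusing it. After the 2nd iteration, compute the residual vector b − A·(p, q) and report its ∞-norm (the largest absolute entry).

Iteration 1:
  p = (-3 - (-2)·0.000) / (4) = -0.750
  q = (10 - (-2)·0.000) / (-5) = -2.000
Iteration 2:
  p = (-3 - (-2)·-2.000) / (4) = -1.750
  q = (10 - (-2)·-0.750) / (-5) = -1.700
Residual b − A·x = (0.600, -2.000); ∞-norm = 2.000

2.000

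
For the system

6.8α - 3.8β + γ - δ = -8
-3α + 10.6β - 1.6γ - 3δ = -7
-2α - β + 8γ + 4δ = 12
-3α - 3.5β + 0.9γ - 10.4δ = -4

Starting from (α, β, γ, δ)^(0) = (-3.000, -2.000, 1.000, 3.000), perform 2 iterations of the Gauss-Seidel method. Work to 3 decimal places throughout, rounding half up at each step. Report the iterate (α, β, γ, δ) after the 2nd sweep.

Iteration 1:
  α = (-8 - (-3.8)·-2.000 - (1)·1.000 - (-1)·3.000) / (6.8) = -2.000
  β = (-7 - (-3)·-2.000 - (-1.6)·1.000 - (-3)·3.000) / (10.6) = -0.226
  γ = (12 - (-2)·-2.000 - (-1)·-0.226 - (4)·3.000) / (8) = -0.528
  δ = (-4 - (-3)·-2.000 - (-3.5)·-0.226 - (0.9)·-0.528) / (-10.4) = 0.992
Iteration 2:
  α = (-8 - (-3.8)·-0.226 - (1)·-0.528 - (-1)·0.992) / (6.8) = -1.079
  β = (-7 - (-3)·-1.079 - (-1.6)·-0.528 - (-3)·0.992) / (10.6) = -0.765
  γ = (12 - (-2)·-1.079 - (-1)·-0.765 - (4)·0.992) / (8) = 0.639
  δ = (-4 - (-3)·-1.079 - (-3.5)·-0.765 - (0.9)·0.639) / (-10.4) = 1.009

(-1.079, -0.765, 0.639, 1.009)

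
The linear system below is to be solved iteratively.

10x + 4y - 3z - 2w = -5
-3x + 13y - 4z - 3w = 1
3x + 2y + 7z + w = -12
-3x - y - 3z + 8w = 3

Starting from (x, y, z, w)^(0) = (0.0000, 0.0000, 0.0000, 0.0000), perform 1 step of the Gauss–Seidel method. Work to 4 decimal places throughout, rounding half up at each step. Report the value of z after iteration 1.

-1.4890

Iteration 1:
  x = (-5 - (4)·0.0000 - (-3)·0.0000 - (-2)·0.0000) / (10) = -0.5000
  y = (1 - (-3)·-0.5000 - (-4)·0.0000 - (-3)·0.0000) / (13) = -0.0385
  z = (-12 - (3)·-0.5000 - (2)·-0.0385 - (1)·0.0000) / (7) = -1.4890
  w = (3 - (-3)·-0.5000 - (-1)·-0.0385 - (-3)·-1.4890) / (8) = -0.3757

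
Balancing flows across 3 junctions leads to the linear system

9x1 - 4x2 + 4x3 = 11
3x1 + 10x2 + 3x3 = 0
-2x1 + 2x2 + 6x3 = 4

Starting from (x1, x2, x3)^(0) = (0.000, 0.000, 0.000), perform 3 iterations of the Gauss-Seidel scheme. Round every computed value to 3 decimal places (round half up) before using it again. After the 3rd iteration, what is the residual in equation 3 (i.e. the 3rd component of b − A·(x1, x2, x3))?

Iteration 1:
  x1 = (11 - (-4)·0.000 - (4)·0.000) / (9) = 1.222
  x2 = (0 - (3)·1.222 - (3)·0.000) / (10) = -0.367
  x3 = (4 - (-2)·1.222 - (2)·-0.367) / (6) = 1.196
Iteration 2:
  x1 = (11 - (-4)·-0.367 - (4)·1.196) / (9) = 0.528
  x2 = (0 - (3)·0.528 - (3)·1.196) / (10) = -0.517
  x3 = (4 - (-2)·0.528 - (2)·-0.517) / (6) = 1.015
Iteration 3:
  x1 = (11 - (-4)·-0.517 - (4)·1.015) / (9) = 0.541
  x2 = (0 - (3)·0.541 - (3)·1.015) / (10) = -0.467
  x3 = (4 - (-2)·0.541 - (2)·-0.467) / (6) = 1.003
Residual b − A·x = (0.251, 0.038, -0.002)

-0.002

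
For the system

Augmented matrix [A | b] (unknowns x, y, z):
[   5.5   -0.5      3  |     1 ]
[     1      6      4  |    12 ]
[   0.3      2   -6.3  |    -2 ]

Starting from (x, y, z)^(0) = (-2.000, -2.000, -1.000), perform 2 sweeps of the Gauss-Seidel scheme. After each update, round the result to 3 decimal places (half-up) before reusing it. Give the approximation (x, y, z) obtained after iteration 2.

(-0.217, 1.262, 0.708)

Iteration 1:
  x = (1 - (-0.5)·-2.000 - (3)·-1.000) / (5.5) = 0.545
  y = (12 - (1)·0.545 - (4)·-1.000) / (6) = 2.576
  z = (-2 - (0.3)·0.545 - (2)·2.576) / (-6.3) = 1.161
Iteration 2:
  x = (1 - (-0.5)·2.576 - (3)·1.161) / (5.5) = -0.217
  y = (12 - (1)·-0.217 - (4)·1.161) / (6) = 1.262
  z = (-2 - (0.3)·-0.217 - (2)·1.262) / (-6.3) = 0.708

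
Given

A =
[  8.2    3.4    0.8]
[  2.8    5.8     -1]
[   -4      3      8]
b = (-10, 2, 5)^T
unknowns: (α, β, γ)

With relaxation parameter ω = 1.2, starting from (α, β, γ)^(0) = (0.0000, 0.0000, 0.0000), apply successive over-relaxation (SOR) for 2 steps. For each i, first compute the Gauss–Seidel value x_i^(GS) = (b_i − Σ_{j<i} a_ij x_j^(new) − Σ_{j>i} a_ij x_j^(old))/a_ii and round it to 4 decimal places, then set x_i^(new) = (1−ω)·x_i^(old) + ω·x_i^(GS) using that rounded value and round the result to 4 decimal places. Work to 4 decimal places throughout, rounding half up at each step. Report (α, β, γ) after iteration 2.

Iteration 1:
  α: GS value = (-10 - (3.4)·0.0000 - (0.8)·0.0000) / (8.2) = -1.2195;  α ← (1−ω)·0.0000 + ω·-1.2195 = -1.4634
  β: GS value = (2 - (2.8)·-1.4634 - (-1)·0.0000) / (5.8) = 1.0513;  β ← (1−ω)·0.0000 + ω·1.0513 = 1.2616
  γ: GS value = (5 - (-4)·-1.4634 - (3)·1.2616) / (8) = -0.5798;  γ ← (1−ω)·0.0000 + ω·-0.5798 = -0.6958
Iteration 2:
  α: GS value = (-10 - (3.4)·1.2616 - (0.8)·-0.6958) / (8.2) = -1.6747;  α ← (1−ω)·-1.4634 + ω·-1.6747 = -1.7170
  β: GS value = (2 - (2.8)·-1.7170 - (-1)·-0.6958) / (5.8) = 1.0538;  β ← (1−ω)·1.2616 + ω·1.0538 = 1.0122
  γ: GS value = (5 - (-4)·-1.7170 - (3)·1.0122) / (8) = -0.6131;  γ ← (1−ω)·-0.6958 + ω·-0.6131 = -0.5966

(-1.7170, 1.0122, -0.5966)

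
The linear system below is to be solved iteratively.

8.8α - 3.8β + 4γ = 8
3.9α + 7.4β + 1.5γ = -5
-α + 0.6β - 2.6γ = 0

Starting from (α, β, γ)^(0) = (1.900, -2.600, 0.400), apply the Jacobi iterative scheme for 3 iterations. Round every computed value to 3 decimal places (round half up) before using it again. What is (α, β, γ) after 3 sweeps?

(0.939, -1.022, -0.336)

Iteration 1:
  α = (8 - (-3.8)·-2.600 - (4)·0.400) / (8.8) = -0.395
  β = (-5 - (3.9)·1.900 - (1.5)·0.400) / (7.4) = -1.758
  γ = (0 - (-1)·1.900 - (0.6)·-2.600) / (-2.6) = -1.331
Iteration 2:
  α = (8 - (-3.8)·-1.758 - (4)·-1.331) / (8.8) = 0.755
  β = (-5 - (3.9)·-0.395 - (1.5)·-1.331) / (7.4) = -0.198
  γ = (0 - (-1)·-0.395 - (0.6)·-1.758) / (-2.6) = -0.254
Iteration 3:
  α = (8 - (-3.8)·-0.198 - (4)·-0.254) / (8.8) = 0.939
  β = (-5 - (3.9)·0.755 - (1.5)·-0.254) / (7.4) = -1.022
  γ = (0 - (-1)·0.755 - (0.6)·-0.198) / (-2.6) = -0.336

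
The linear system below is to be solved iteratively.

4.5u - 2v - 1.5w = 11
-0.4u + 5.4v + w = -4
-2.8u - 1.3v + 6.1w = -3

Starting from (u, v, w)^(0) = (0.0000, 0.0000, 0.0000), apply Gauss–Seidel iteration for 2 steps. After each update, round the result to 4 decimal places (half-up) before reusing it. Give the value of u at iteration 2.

Iteration 1:
  u = (11 - (-2)·0.0000 - (-1.5)·0.0000) / (4.5) = 2.4444
  v = (-4 - (-0.4)·2.4444 - (1)·0.0000) / (5.4) = -0.5597
  w = (-3 - (-2.8)·2.4444 - (-1.3)·-0.5597) / (6.1) = 0.5109
Iteration 2:
  u = (11 - (-2)·-0.5597 - (-1.5)·0.5109) / (4.5) = 2.3660
  v = (-4 - (-0.4)·2.3660 - (1)·0.5109) / (5.4) = -0.6601
  w = (-3 - (-2.8)·2.3660 - (-1.3)·-0.6601) / (6.1) = 0.4536

2.3660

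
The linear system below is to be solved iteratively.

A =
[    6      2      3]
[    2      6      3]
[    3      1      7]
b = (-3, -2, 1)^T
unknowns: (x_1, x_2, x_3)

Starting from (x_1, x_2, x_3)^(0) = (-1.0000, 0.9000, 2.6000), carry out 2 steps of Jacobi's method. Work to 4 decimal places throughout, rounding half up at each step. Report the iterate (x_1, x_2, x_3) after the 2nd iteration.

Iteration 1:
  x_1 = (-3 - (2)·0.9000 - (3)·2.6000) / (6) = -2.1000
  x_2 = (-2 - (2)·-1.0000 - (3)·2.6000) / (6) = -1.3000
  x_3 = (1 - (3)·-1.0000 - (1)·0.9000) / (7) = 0.4429
Iteration 2:
  x_1 = (-3 - (2)·-1.3000 - (3)·0.4429) / (6) = -0.2881
  x_2 = (-2 - (2)·-2.1000 - (3)·0.4429) / (6) = 0.1452
  x_3 = (1 - (3)·-2.1000 - (1)·-1.3000) / (7) = 1.2286

(-0.2881, 0.1452, 1.2286)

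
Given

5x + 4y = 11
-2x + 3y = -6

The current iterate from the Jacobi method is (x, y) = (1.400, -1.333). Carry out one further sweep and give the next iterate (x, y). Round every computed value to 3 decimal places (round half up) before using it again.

One sweep:
  x = (11 - (4)·-1.333) / (5) = 3.266
  y = (-6 - (-2)·1.400) / (3) = -1.067

(3.266, -1.067)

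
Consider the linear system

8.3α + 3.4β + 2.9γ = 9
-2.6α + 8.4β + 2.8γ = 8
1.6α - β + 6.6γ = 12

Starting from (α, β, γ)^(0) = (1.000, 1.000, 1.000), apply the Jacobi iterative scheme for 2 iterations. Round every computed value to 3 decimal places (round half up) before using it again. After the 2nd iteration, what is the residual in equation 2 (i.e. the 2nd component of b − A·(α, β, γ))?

-1.011

Iteration 1:
  α = (9 - (3.4)·1.000 - (2.9)·1.000) / (8.3) = 0.325
  β = (8 - (-2.6)·1.000 - (2.8)·1.000) / (8.4) = 0.929
  γ = (12 - (1.6)·1.000 - (-1)·1.000) / (6.6) = 1.727
Iteration 2:
  α = (9 - (3.4)·0.929 - (2.9)·1.727) / (8.3) = 0.100
  β = (8 - (-2.6)·0.325 - (2.8)·1.727) / (8.4) = 0.477
  γ = (12 - (1.6)·0.325 - (-1)·0.929) / (6.6) = 1.880
Residual b − A·x = (1.096, -1.011, -0.091)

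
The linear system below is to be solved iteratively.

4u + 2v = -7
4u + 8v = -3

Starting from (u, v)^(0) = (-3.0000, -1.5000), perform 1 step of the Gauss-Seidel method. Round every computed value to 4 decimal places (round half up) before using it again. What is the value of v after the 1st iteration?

0.1250

Iteration 1:
  u = (-7 - (2)·-1.5000) / (4) = -1.0000
  v = (-3 - (4)·-1.0000) / (8) = 0.1250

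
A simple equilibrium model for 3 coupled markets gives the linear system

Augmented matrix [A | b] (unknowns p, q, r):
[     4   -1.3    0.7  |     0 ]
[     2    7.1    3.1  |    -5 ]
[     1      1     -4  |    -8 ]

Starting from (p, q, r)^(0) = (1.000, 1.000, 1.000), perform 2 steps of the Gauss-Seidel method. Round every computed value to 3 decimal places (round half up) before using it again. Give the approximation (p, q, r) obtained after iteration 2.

(-0.689, -1.271, 1.510)

Iteration 1:
  p = (0 - (-1.3)·1.000 - (0.7)·1.000) / (4) = 0.150
  q = (-5 - (2)·0.150 - (3.1)·1.000) / (7.1) = -1.183
  r = (-8 - (1)·0.150 - (1)·-1.183) / (-4) = 1.742
Iteration 2:
  p = (0 - (-1.3)·-1.183 - (0.7)·1.742) / (4) = -0.689
  q = (-5 - (2)·-0.689 - (3.1)·1.742) / (7.1) = -1.271
  r = (-8 - (1)·-0.689 - (1)·-1.271) / (-4) = 1.510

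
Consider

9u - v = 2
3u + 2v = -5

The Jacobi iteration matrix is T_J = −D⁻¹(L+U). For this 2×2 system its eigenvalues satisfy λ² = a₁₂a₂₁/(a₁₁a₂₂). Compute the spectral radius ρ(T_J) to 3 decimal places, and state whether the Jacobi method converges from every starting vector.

0.408

a₁₂a₂₁/(a₁₁a₂₂) = (-1)·(3) / ((9)·(2)) = -0.166667
ρ = √|-0.166667| = √0.166667 = 0.408
ρ < 1, so Jacobi converges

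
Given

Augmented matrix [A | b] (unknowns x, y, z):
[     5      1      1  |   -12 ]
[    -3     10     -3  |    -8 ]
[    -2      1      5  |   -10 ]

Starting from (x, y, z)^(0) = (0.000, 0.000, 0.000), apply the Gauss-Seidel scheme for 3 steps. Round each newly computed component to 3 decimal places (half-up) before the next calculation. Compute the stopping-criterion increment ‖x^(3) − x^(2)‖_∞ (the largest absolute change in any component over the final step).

Iteration 1:
  x = (-12 - (1)·0.000 - (1)·0.000) / (5) = -2.400
  y = (-8 - (-3)·-2.400 - (-3)·0.000) / (10) = -1.520
  z = (-10 - (-2)·-2.400 - (1)·-1.520) / (5) = -2.656
Iteration 2:
  x = (-12 - (1)·-1.520 - (1)·-2.656) / (5) = -1.565
  y = (-8 - (-3)·-1.565 - (-3)·-2.656) / (10) = -2.066
  z = (-10 - (-2)·-1.565 - (1)·-2.066) / (5) = -2.213
Iteration 3:
  x = (-12 - (1)·-2.066 - (1)·-2.213) / (5) = -1.544
  y = (-8 - (-3)·-1.544 - (-3)·-2.213) / (10) = -1.927
  z = (-10 - (-2)·-1.544 - (1)·-1.927) / (5) = -2.232
Change: (0.021, 0.139, -0.019) → max |·| = 0.139

0.139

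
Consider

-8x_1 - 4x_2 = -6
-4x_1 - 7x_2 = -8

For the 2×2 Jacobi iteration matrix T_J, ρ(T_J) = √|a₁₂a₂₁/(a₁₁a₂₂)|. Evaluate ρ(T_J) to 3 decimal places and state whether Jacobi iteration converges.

a₁₂a₂₁/(a₁₁a₂₂) = (-4)·(-4) / ((-8)·(-7)) = 0.285714
ρ = √|0.285714| = √0.285714 = 0.535
ρ < 1, so Jacobi converges

0.535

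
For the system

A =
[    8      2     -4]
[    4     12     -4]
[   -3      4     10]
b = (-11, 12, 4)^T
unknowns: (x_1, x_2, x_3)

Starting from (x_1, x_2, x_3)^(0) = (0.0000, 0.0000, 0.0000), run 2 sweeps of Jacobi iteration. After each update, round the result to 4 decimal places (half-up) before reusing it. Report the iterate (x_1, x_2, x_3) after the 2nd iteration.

Iteration 1:
  x_1 = (-11 - (2)·0.0000 - (-4)·0.0000) / (8) = -1.3750
  x_2 = (12 - (4)·0.0000 - (-4)·0.0000) / (12) = 1.0000
  x_3 = (4 - (-3)·0.0000 - (4)·0.0000) / (10) = 0.4000
Iteration 2:
  x_1 = (-11 - (2)·1.0000 - (-4)·0.4000) / (8) = -1.4250
  x_2 = (12 - (4)·-1.3750 - (-4)·0.4000) / (12) = 1.5917
  x_3 = (4 - (-3)·-1.3750 - (4)·1.0000) / (10) = -0.4125

(-1.4250, 1.5917, -0.4125)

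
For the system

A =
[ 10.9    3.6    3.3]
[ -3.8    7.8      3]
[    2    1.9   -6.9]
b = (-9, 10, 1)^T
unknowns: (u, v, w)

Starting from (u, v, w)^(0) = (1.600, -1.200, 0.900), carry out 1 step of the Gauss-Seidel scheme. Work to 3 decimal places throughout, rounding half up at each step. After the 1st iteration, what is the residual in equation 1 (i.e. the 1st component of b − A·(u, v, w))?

Iteration 1:
  u = (-9 - (3.6)·-1.200 - (3.3)·0.900) / (10.9) = -0.702
  v = (10 - (-3.8)·-0.702 - (3)·0.900) / (7.8) = 0.594
  w = (1 - (2)·-0.702 - (1.9)·0.594) / (-6.9) = -0.185
Residual b − A·x = (-2.876, 3.254, -0.001)

-2.876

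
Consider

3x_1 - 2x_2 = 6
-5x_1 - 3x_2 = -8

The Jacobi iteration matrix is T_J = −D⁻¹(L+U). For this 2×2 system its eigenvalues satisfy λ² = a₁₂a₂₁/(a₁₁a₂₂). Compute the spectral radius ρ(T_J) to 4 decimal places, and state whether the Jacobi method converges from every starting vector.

a₁₂a₂₁/(a₁₁a₂₂) = (-2)·(-5) / ((3)·(-3)) = -1.111111
ρ = √|-1.111111| = √1.111111 = 1.0541
ρ > 1, so Jacobi diverges

1.0541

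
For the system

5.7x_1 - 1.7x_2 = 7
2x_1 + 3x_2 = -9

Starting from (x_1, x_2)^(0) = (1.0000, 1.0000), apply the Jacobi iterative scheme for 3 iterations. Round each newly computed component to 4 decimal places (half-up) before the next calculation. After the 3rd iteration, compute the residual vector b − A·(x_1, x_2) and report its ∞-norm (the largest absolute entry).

Iteration 1:
  x_1 = (7 - (-1.7)·1.0000) / (5.7) = 1.5263
  x_2 = (-9 - (2)·1.0000) / (3) = -3.6667
Iteration 2:
  x_1 = (7 - (-1.7)·-3.6667) / (5.7) = 0.1345
  x_2 = (-9 - (2)·1.5263) / (3) = -4.0175
Iteration 3:
  x_1 = (7 - (-1.7)·-4.0175) / (5.7) = 0.0299
  x_2 = (-9 - (2)·0.1345) / (3) = -3.0897
Residual b − A·x = (1.5771, 0.2093); ∞-norm = 1.5771

1.5771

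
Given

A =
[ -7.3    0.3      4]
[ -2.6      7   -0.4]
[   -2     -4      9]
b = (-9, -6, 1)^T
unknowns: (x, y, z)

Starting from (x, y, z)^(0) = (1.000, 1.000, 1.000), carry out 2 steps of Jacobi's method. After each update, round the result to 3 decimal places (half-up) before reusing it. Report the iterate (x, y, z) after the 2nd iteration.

Iteration 1:
  x = (-9 - (0.3)·1.000 - (4)·1.000) / (-7.3) = 1.822
  y = (-6 - (-2.6)·1.000 - (-0.4)·1.000) / (7) = -0.429
  z = (1 - (-2)·1.000 - (-4)·1.000) / (9) = 0.778
Iteration 2:
  x = (-9 - (0.3)·-0.429 - (4)·0.778) / (-7.3) = 1.642
  y = (-6 - (-2.6)·1.822 - (-0.4)·0.778) / (7) = -0.136
  z = (1 - (-2)·1.822 - (-4)·-0.429) / (9) = 0.325

(1.642, -0.136, 0.325)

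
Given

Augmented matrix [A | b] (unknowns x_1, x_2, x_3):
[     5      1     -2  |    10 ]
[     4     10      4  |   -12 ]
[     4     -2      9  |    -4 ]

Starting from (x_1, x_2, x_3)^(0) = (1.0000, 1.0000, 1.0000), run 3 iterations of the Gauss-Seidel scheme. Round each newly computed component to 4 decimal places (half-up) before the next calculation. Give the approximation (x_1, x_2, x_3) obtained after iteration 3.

Iteration 1:
  x_1 = (10 - (1)·1.0000 - (-2)·1.0000) / (5) = 2.2000
  x_2 = (-12 - (4)·2.2000 - (4)·1.0000) / (10) = -2.4800
  x_3 = (-4 - (4)·2.2000 - (-2)·-2.4800) / (9) = -1.9733
Iteration 2:
  x_1 = (10 - (1)·-2.4800 - (-2)·-1.9733) / (5) = 1.7067
  x_2 = (-12 - (4)·1.7067 - (4)·-1.9733) / (10) = -1.0934
  x_3 = (-4 - (4)·1.7067 - (-2)·-1.0934) / (9) = -1.4460
Iteration 3:
  x_1 = (10 - (1)·-1.0934 - (-2)·-1.4460) / (5) = 1.6403
  x_2 = (-12 - (4)·1.6403 - (4)·-1.4460) / (10) = -1.2777
  x_3 = (-4 - (4)·1.6403 - (-2)·-1.2777) / (9) = -1.4574

(1.6403, -1.2777, -1.4574)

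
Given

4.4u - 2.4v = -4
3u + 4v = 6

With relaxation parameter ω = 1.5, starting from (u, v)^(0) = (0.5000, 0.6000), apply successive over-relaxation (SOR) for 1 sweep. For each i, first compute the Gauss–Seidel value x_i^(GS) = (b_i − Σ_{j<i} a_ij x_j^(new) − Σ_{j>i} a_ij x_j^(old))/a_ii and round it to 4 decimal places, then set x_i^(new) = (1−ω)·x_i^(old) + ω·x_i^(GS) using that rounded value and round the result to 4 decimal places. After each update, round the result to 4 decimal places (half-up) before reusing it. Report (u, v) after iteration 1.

(-1.1227, 3.2130)

Iteration 1:
  u: GS value = (-4 - (-2.4)·0.6000) / (4.4) = -0.5818;  u ← (1−ω)·0.5000 + ω·-0.5818 = -1.1227
  v: GS value = (6 - (3)·-1.1227) / (4) = 2.3420;  v ← (1−ω)·0.6000 + ω·2.3420 = 3.2130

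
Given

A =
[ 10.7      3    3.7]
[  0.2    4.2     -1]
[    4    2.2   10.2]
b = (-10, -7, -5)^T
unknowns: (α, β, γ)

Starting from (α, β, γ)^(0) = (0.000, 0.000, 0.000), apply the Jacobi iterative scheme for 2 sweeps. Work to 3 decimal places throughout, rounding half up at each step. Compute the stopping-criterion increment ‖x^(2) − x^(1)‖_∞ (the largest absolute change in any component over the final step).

Iteration 1:
  α = (-10 - (3)·0.000 - (3.7)·0.000) / (10.7) = -0.935
  β = (-7 - (0.2)·0.000 - (-1)·0.000) / (4.2) = -1.667
  γ = (-5 - (4)·0.000 - (2.2)·0.000) / (10.2) = -0.490
Iteration 2:
  α = (-10 - (3)·-1.667 - (3.7)·-0.490) / (10.7) = -0.298
  β = (-7 - (0.2)·-0.935 - (-1)·-0.490) / (4.2) = -1.739
  γ = (-5 - (4)·-0.935 - (2.2)·-1.667) / (10.2) = 0.236
Change: (0.637, -0.072, 0.726) → max |·| = 0.726

0.726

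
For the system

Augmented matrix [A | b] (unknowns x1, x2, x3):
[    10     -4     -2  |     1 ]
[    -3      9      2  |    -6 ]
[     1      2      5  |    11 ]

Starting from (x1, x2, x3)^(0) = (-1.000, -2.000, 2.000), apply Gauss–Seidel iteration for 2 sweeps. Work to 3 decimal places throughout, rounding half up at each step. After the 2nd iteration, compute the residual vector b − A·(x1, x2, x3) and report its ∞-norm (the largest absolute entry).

Iteration 1:
  x1 = (1 - (-4)·-2.000 - (-2)·2.000) / (10) = -0.300
  x2 = (-6 - (-3)·-0.300 - (2)·2.000) / (9) = -1.211
  x3 = (11 - (1)·-0.300 - (2)·-1.211) / (5) = 2.744
Iteration 2:
  x1 = (1 - (-4)·-1.211 - (-2)·2.744) / (10) = 0.164
  x2 = (-6 - (-3)·0.164 - (2)·2.744) / (9) = -1.222
  x3 = (11 - (1)·0.164 - (2)·-1.222) / (5) = 2.656
Residual b − A·x = (-0.216, 0.178, 0.000); ∞-norm = 0.216

0.216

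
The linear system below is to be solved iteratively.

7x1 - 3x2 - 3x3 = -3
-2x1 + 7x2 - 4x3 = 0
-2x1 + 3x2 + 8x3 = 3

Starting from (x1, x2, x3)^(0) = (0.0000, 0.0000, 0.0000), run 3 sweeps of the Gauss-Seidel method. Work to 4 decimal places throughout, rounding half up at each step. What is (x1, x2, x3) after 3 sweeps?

(-0.2835, 0.0665, 0.2792)

Iteration 1:
  x1 = (-3 - (-3)·0.0000 - (-3)·0.0000) / (7) = -0.4286
  x2 = (0 - (-2)·-0.4286 - (-4)·0.0000) / (7) = -0.1225
  x3 = (3 - (-2)·-0.4286 - (3)·-0.1225) / (8) = 0.3138
Iteration 2:
  x1 = (-3 - (-3)·-0.1225 - (-3)·0.3138) / (7) = -0.3466
  x2 = (0 - (-2)·-0.3466 - (-4)·0.3138) / (7) = 0.0803
  x3 = (3 - (-2)·-0.3466 - (3)·0.0803) / (8) = 0.2582
Iteration 3:
  x1 = (-3 - (-3)·0.0803 - (-3)·0.2582) / (7) = -0.2835
  x2 = (0 - (-2)·-0.2835 - (-4)·0.2582) / (7) = 0.0665
  x3 = (3 - (-2)·-0.2835 - (3)·0.0665) / (8) = 0.2792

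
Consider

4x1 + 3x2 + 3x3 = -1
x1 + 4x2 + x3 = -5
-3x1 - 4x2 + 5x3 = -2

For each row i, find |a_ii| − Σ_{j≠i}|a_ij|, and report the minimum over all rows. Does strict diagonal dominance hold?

row 1: |4| − (3+3) = -2
row 2: |4| − (1+1) = 2
row 3: |5| − (3+4) = -2
minimum over rows = -2 → not strictly diagonally dominant

-2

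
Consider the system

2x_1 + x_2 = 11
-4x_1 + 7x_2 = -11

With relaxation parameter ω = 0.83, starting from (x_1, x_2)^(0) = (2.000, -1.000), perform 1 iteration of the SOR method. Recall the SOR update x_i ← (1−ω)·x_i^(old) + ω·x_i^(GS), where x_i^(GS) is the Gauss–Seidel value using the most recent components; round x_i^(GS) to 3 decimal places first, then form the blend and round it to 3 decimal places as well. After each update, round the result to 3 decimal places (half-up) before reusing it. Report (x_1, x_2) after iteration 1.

Iteration 1:
  x_1: GS value = (11 - (1)·-1.000) / (2) = 6.000;  x_1 ← (1−ω)·2.000 + ω·6.000 = 5.320
  x_2: GS value = (-11 - (-4)·5.320) / (7) = 1.469;  x_2 ← (1−ω)·-1.000 + ω·1.469 = 1.049

(5.320, 1.049)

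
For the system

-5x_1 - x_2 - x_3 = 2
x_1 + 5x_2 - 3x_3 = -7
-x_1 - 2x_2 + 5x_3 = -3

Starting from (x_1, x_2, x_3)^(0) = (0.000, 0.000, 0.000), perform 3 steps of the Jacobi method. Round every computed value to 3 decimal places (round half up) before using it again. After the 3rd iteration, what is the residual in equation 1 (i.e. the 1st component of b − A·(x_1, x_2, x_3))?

Iteration 1:
  x_1 = (2 - (-1)·0.000 - (-1)·0.000) / (-5) = -0.400
  x_2 = (-7 - (1)·0.000 - (-3)·0.000) / (5) = -1.400
  x_3 = (-3 - (-1)·0.000 - (-2)·0.000) / (5) = -0.600
Iteration 2:
  x_1 = (2 - (-1)·-1.400 - (-1)·-0.600) / (-5) = 0.000
  x_2 = (-7 - (1)·-0.400 - (-3)·-0.600) / (5) = -1.680
  x_3 = (-3 - (-1)·-0.400 - (-2)·-1.400) / (5) = -1.240
Iteration 3:
  x_1 = (2 - (-1)·-1.680 - (-1)·-1.240) / (-5) = 0.184
  x_2 = (-7 - (1)·0.000 - (-3)·-1.240) / (5) = -2.144
  x_3 = (-3 - (-1)·0.000 - (-2)·-1.680) / (5) = -1.272
Residual b − A·x = (-0.496, -0.280, -0.744)

-0.496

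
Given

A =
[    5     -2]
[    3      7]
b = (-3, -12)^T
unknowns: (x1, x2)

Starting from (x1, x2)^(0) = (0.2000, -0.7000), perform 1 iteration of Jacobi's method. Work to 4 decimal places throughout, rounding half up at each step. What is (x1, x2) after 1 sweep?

Iteration 1:
  x1 = (-3 - (-2)·-0.7000) / (5) = -0.8800
  x2 = (-12 - (3)·0.2000) / (7) = -1.8000

(-0.8800, -1.8000)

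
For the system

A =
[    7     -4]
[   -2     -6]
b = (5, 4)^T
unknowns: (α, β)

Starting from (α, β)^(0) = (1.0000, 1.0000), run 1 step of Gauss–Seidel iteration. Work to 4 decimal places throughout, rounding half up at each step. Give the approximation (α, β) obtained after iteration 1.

Iteration 1:
  α = (5 - (-4)·1.0000) / (7) = 1.2857
  β = (4 - (-2)·1.2857) / (-6) = -1.0952

(1.2857, -1.0952)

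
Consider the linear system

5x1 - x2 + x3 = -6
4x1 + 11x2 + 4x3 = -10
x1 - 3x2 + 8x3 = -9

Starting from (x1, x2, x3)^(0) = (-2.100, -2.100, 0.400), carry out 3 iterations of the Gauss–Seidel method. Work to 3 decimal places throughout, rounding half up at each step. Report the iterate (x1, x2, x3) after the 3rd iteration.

Iteration 1:
  x1 = (-6 - (-1)·-2.100 - (1)·0.400) / (5) = -1.700
  x2 = (-10 - (4)·-1.700 - (4)·0.400) / (11) = -0.436
  x3 = (-9 - (1)·-1.700 - (-3)·-0.436) / (8) = -1.076
Iteration 2:
  x1 = (-6 - (-1)·-0.436 - (1)·-1.076) / (5) = -1.072
  x2 = (-10 - (4)·-1.072 - (4)·-1.076) / (11) = -0.128
  x3 = (-9 - (1)·-1.072 - (-3)·-0.128) / (8) = -1.039
Iteration 3:
  x1 = (-6 - (-1)·-0.128 - (1)·-1.039) / (5) = -1.018
  x2 = (-10 - (4)·-1.018 - (4)·-1.039) / (11) = -0.161
  x3 = (-9 - (1)·-1.018 - (-3)·-0.161) / (8) = -1.058

(-1.018, -0.161, -1.058)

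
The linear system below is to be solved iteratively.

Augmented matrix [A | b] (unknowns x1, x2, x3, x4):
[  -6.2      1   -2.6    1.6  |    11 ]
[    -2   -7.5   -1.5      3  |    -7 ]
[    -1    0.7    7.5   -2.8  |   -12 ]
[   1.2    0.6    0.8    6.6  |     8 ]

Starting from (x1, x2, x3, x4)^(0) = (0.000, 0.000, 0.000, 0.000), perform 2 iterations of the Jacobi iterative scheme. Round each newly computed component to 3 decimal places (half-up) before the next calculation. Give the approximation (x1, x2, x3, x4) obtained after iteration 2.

(-0.640, 2.211, -1.471, 1.644)

Iteration 1:
  x1 = (11 - (1)·0.000 - (-2.6)·0.000 - (1.6)·0.000) / (-6.2) = -1.774
  x2 = (-7 - (-2)·0.000 - (-1.5)·0.000 - (3)·0.000) / (-7.5) = 0.933
  x3 = (-12 - (-1)·0.000 - (0.7)·0.000 - (-2.8)·0.000) / (7.5) = -1.600
  x4 = (8 - (1.2)·0.000 - (0.6)·0.000 - (0.8)·0.000) / (6.6) = 1.212
Iteration 2:
  x1 = (11 - (1)·0.933 - (-2.6)·-1.600 - (1.6)·1.212) / (-6.2) = -0.640
  x2 = (-7 - (-2)·-1.774 - (-1.5)·-1.600 - (3)·1.212) / (-7.5) = 2.211
  x3 = (-12 - (-1)·-1.774 - (0.7)·0.933 - (-2.8)·1.212) / (7.5) = -1.471
  x4 = (8 - (1.2)·-1.774 - (0.6)·0.933 - (0.8)·-1.600) / (6.6) = 1.644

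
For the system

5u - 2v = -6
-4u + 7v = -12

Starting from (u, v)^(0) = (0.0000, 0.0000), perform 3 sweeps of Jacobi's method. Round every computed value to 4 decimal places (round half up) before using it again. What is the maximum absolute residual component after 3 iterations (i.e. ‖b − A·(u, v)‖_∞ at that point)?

1.0974

Iteration 1:
  u = (-6 - (-2)·0.0000) / (5) = -1.2000
  v = (-12 - (-4)·0.0000) / (7) = -1.7143
Iteration 2:
  u = (-6 - (-2)·-1.7143) / (5) = -1.8857
  v = (-12 - (-4)·-1.2000) / (7) = -2.4000
Iteration 3:
  u = (-6 - (-2)·-2.4000) / (5) = -2.1600
  v = (-12 - (-4)·-1.8857) / (7) = -2.7918
Residual b − A·x = (-0.7836, -1.0974); ∞-norm = 1.0974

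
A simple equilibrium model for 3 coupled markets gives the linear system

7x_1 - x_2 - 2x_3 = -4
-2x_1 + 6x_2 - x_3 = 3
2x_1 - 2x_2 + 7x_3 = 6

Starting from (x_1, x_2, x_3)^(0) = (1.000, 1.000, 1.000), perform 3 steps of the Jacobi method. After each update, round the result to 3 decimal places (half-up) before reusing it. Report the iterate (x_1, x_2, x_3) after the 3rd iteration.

Iteration 1:
  x_1 = (-4 - (-1)·1.000 - (-2)·1.000) / (7) = -0.143
  x_2 = (3 - (-2)·1.000 - (-1)·1.000) / (6) = 1.000
  x_3 = (6 - (2)·1.000 - (-2)·1.000) / (7) = 0.857
Iteration 2:
  x_1 = (-4 - (-1)·1.000 - (-2)·0.857) / (7) = -0.184
  x_2 = (3 - (-2)·-0.143 - (-1)·0.857) / (6) = 0.595
  x_3 = (6 - (2)·-0.143 - (-2)·1.000) / (7) = 1.184
Iteration 3:
  x_1 = (-4 - (-1)·0.595 - (-2)·1.184) / (7) = -0.148
  x_2 = (3 - (-2)·-0.184 - (-1)·1.184) / (6) = 0.636
  x_3 = (6 - (2)·-0.184 - (-2)·0.595) / (7) = 1.080

(-0.148, 0.636, 1.080)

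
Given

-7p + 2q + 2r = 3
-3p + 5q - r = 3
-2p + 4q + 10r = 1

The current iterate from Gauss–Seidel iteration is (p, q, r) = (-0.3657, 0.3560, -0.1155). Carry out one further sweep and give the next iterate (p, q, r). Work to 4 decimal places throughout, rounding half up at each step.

One sweep:
  p = (3 - (2)·0.3560 - (2)·-0.1155) / (-7) = -0.3599
  q = (3 - (-3)·-0.3599 - (-1)·-0.1155) / (5) = 0.3610
  r = (1 - (-2)·-0.3599 - (4)·0.3610) / (10) = -0.1164

(-0.3599, 0.3610, -0.1164)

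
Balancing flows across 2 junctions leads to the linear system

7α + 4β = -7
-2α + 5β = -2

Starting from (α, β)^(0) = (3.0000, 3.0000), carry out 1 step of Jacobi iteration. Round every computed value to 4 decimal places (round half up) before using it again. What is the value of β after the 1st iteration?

0.8000

Iteration 1:
  α = (-7 - (4)·3.0000) / (7) = -2.7143
  β = (-2 - (-2)·3.0000) / (5) = 0.8000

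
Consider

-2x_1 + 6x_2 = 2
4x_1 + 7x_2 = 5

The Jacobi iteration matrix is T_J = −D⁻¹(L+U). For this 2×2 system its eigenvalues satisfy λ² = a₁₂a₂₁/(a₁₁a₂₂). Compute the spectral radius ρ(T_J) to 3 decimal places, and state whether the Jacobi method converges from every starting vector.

1.309

a₁₂a₂₁/(a₁₁a₂₂) = (6)·(4) / ((-2)·(7)) = -1.714286
ρ = √|-1.714286| = √1.714286 = 1.309
ρ > 1, so Jacobi diverges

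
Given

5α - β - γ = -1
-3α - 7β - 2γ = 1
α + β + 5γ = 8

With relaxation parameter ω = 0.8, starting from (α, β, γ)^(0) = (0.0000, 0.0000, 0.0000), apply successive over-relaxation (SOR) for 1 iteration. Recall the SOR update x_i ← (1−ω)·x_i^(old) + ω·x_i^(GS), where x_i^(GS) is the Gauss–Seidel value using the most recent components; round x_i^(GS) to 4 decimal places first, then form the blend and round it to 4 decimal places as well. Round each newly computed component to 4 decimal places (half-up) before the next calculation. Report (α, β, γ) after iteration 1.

Iteration 1:
  α: GS value = (-1 - (-1)·0.0000 - (-1)·0.0000) / (5) = -0.2000;  α ← (1−ω)·0.0000 + ω·-0.2000 = -0.1600
  β: GS value = (1 - (-3)·-0.1600 - (-2)·0.0000) / (-7) = -0.0743;  β ← (1−ω)·0.0000 + ω·-0.0743 = -0.0594
  γ: GS value = (8 - (1)·-0.1600 - (1)·-0.0594) / (5) = 1.6439;  γ ← (1−ω)·0.0000 + ω·1.6439 = 1.3151

(-0.1600, -0.0594, 1.3151)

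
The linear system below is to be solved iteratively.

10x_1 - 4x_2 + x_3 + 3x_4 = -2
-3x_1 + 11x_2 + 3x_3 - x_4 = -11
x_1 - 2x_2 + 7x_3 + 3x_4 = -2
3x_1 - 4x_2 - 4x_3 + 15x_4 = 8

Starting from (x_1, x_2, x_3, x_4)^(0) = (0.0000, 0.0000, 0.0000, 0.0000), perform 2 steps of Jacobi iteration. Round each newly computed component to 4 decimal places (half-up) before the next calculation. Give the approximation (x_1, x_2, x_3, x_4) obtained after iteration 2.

(-0.7314, -0.9281, -0.7714, 0.2305)

Iteration 1:
  x_1 = (-2 - (-4)·0.0000 - (1)·0.0000 - (3)·0.0000) / (10) = -0.2000
  x_2 = (-11 - (-3)·0.0000 - (3)·0.0000 - (-1)·0.0000) / (11) = -1.0000
  x_3 = (-2 - (1)·0.0000 - (-2)·0.0000 - (3)·0.0000) / (7) = -0.2857
  x_4 = (8 - (3)·0.0000 - (-4)·0.0000 - (-4)·0.0000) / (15) = 0.5333
Iteration 2:
  x_1 = (-2 - (-4)·-1.0000 - (1)·-0.2857 - (3)·0.5333) / (10) = -0.7314
  x_2 = (-11 - (-3)·-0.2000 - (3)·-0.2857 - (-1)·0.5333) / (11) = -0.9281
  x_3 = (-2 - (1)·-0.2000 - (-2)·-1.0000 - (3)·0.5333) / (7) = -0.7714
  x_4 = (8 - (3)·-0.2000 - (-4)·-1.0000 - (-4)·-0.2857) / (15) = 0.2305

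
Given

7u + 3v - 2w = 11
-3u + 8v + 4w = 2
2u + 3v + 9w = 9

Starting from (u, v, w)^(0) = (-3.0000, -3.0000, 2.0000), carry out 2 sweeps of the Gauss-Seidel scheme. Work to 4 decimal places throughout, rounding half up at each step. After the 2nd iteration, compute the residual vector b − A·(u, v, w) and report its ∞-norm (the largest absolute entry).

Iteration 1:
  u = (11 - (3)·-3.0000 - (-2)·2.0000) / (7) = 3.4286
  v = (2 - (-3)·3.4286 - (4)·2.0000) / (8) = 0.5357
  w = (9 - (2)·3.4286 - (3)·0.5357) / (9) = 0.0595
Iteration 2:
  u = (11 - (3)·0.5357 - (-2)·0.0595) / (7) = 1.3588
  v = (2 - (-3)·1.3588 - (4)·0.0595) / (8) = 0.7298
  w = (9 - (2)·1.3588 - (3)·0.7298) / (9) = 0.4548
Residual b − A·x = (0.2086, -1.5812, -0.0002); ∞-norm = 1.5812

1.5812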